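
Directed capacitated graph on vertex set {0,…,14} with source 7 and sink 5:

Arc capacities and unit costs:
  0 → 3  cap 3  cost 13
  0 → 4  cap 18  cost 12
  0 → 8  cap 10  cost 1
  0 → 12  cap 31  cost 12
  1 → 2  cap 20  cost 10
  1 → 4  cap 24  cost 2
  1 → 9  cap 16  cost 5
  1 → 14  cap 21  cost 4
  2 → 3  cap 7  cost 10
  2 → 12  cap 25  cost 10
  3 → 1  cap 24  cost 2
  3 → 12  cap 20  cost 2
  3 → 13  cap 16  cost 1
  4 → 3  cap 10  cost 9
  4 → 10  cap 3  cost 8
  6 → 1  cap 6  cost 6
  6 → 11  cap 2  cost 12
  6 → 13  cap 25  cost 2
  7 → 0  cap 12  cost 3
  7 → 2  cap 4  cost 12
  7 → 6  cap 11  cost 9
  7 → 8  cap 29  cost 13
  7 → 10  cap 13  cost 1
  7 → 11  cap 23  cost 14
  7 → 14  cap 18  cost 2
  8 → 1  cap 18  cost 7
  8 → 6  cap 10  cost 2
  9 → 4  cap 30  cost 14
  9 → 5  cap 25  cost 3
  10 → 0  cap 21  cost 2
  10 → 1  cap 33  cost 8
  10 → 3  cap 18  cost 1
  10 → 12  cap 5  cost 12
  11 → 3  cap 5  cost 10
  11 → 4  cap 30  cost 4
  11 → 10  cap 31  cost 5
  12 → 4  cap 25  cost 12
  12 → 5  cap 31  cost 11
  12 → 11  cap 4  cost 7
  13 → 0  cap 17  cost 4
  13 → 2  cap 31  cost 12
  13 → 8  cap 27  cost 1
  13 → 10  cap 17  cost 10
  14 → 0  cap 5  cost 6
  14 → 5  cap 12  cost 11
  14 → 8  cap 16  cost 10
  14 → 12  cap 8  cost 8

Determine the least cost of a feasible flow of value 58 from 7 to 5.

shortest-cost path #1: 7→10→3→1→9→5 push 13 @ unit cost 12 (adds 156)
shortest-cost path #2: 7→14→5 push 12 @ unit cost 13 (adds 156)
shortest-cost path #3: 7→0→8→1→9→5 push 3 @ unit cost 19 (adds 57)
shortest-cost path #4: 7→14→12→5 push 6 @ unit cost 21 (adds 126)
shortest-cost path #5: 7→0→8→1→3→12→5 push 7 @ unit cost 22 (adds 154)
shortest-cost path #6: 7→0→12→5 push 2 @ unit cost 26 (adds 52)
shortest-cost path #7: 7→6→1→3→12→5 push 6 @ unit cost 26 (adds 156)
shortest-cost path #8: 7→2→12→5 push 4 @ unit cost 33 (adds 132)
shortest-cost path #9: 7→11→10→3→12→5 push 5 @ unit cost 33 (adds 165)
total cost = 1154

Minimum cost for 58 units: 1154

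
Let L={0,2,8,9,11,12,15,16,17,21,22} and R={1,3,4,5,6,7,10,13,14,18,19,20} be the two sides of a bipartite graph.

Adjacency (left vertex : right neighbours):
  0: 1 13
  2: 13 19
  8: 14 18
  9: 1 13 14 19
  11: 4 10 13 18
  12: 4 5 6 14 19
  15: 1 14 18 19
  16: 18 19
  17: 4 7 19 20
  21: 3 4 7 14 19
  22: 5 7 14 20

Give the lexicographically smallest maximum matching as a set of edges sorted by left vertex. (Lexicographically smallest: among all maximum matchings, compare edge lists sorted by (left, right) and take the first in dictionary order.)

|M| = 10 (so the lex-smallest maximum matching has 10 edges)
process left vertices in ascending order; for each, take the smallest-labelled available neighbour that still permits 10 edges overall, or leave it unmatched if none does
lex-smallest matching: {0-1, 2-13, 8-14, 9-19, 11-4, 12-5, 15-18, 17-7, 21-3, 22-20}

Lex-smallest maximum matching: {(0,1), (2,13), (8,14), (9,19), (11,4), (12,5), (15,18), (17,7), (21,3), (22,20)}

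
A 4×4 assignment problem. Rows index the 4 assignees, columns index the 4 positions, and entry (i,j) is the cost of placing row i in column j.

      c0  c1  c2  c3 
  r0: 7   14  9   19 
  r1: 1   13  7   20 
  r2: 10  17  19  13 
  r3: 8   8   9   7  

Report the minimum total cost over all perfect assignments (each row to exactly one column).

Minimum assignment cost: 31

optimal assignment: row0→col2 (cost 9), row1→col0 (cost 1), row2→col3 (cost 13), row3→col1 (cost 8)
total = 9 + 1 + 13 + 8 = 31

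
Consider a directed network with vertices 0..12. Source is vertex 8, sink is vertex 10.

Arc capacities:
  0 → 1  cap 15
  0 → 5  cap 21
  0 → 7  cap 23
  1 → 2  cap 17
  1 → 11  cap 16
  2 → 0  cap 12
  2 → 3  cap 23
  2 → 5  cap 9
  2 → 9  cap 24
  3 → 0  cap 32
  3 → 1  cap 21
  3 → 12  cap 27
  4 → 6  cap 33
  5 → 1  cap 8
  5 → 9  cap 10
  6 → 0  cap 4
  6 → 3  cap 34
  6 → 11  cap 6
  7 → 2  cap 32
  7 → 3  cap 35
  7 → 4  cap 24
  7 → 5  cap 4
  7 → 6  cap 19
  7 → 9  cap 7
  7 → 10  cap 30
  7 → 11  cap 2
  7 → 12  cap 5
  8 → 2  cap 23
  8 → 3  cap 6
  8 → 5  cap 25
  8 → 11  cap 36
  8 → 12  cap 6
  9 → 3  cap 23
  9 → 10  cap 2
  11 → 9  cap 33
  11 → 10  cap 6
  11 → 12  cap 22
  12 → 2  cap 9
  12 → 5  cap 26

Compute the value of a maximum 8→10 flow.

augment #1: 8→11→10 bottleneck 6, total now 6
augment #2: 8→2→9→10 bottleneck 2, total now 8
augment #3: 8→2→0→7→10 bottleneck 12, total now 20
augment #4: 8→3→0→7→10 bottleneck 6, total now 26
augment #5: 8→2→3→0→7→10 bottleneck 5, total now 31

Maximum flow value: 31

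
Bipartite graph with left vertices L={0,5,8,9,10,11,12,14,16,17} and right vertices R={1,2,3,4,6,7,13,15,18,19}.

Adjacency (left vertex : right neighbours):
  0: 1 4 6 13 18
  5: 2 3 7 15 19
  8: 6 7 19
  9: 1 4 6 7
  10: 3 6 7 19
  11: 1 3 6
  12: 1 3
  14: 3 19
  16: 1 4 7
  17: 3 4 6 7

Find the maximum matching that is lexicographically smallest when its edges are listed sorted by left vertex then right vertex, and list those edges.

|M| = 8 (so the lex-smallest maximum matching has 8 edges)
process left vertices in ascending order; for each, take the smallest-labelled available neighbour that still permits 8 edges overall, or leave it unmatched if none does
lex-smallest matching: {0-13, 5-2, 8-6, 9-1, 10-3, 14-19, 16-4, 17-7}

Lex-smallest maximum matching: {(0,13), (5,2), (8,6), (9,1), (10,3), (14,19), (16,4), (17,7)}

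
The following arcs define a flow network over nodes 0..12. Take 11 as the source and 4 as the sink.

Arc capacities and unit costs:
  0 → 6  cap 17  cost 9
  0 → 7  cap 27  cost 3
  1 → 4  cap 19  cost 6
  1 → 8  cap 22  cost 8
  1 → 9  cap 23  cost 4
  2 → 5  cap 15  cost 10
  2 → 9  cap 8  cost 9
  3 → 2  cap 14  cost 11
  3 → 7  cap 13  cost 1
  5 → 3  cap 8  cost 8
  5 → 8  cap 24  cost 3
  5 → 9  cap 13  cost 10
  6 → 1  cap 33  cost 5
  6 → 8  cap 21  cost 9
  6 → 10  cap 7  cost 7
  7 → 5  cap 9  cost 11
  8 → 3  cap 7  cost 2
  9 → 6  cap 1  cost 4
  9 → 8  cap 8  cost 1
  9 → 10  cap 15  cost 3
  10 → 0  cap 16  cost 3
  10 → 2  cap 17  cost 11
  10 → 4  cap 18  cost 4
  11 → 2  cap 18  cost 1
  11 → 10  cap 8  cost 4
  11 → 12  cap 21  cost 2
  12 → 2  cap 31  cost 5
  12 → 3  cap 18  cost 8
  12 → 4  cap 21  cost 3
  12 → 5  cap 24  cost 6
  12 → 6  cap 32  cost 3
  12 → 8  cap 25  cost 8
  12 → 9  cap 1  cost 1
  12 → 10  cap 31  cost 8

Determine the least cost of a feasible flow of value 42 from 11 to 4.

Minimum cost for 42 units: 491

shortest-cost path #1: 11→12→4 push 21 @ unit cost 5 (adds 105)
shortest-cost path #2: 11→10→4 push 8 @ unit cost 8 (adds 64)
shortest-cost path #3: 11→2→9→10→4 push 8 @ unit cost 17 (adds 136)
shortest-cost path #4: 11→2→5→9→10→4 push 2 @ unit cost 28 (adds 56)
shortest-cost path #5: 11→2→5→9→6→1→4 push 1 @ unit cost 36 (adds 36)
shortest-cost path #6: 11→2→5→9→10→0→6→1→4 push 2 @ unit cost 47 (adds 94)
total cost = 491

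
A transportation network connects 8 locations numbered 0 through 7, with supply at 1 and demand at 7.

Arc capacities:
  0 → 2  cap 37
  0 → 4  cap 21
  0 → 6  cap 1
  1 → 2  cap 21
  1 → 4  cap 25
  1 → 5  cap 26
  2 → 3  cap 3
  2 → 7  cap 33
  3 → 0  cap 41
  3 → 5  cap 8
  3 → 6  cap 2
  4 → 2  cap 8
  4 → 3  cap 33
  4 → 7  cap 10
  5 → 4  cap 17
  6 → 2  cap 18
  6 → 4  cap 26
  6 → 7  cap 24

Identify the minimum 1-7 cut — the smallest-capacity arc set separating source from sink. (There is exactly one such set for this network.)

Min-cut arcs: {(0,6), (2,7), (3,6), (4,7)} (total capacity 46)

augment #1: 1→2→7 push 21
augment #2: 1→4→7 push 10
augment #3: 1→4→2→7 push 8
augment #4: 1→4→3→6→7 push 2
augment #5: 1→4→3→0→2→7 push 4
augment #6: 1→4→3→0→6→7 push 1
max flow = 46; residual-reachable set from 1 gives S-side
cut edges (S→T): {(0,6), (2,7), (3,6), (4,7)} total cap 46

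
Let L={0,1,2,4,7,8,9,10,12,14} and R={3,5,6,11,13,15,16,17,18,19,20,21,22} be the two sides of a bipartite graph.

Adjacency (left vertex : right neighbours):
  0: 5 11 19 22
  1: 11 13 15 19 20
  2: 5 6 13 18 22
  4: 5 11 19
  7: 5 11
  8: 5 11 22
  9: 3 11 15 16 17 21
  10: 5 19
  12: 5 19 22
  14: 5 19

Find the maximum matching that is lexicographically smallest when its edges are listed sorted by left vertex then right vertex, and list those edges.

Lex-smallest maximum matching: {(0,5), (1,13), (2,6), (4,11), (8,22), (9,3), (10,19)}

|M| = 7 (so the lex-smallest maximum matching has 7 edges)
process left vertices in ascending order; for each, take the smallest-labelled available neighbour that still permits 7 edges overall, or leave it unmatched if none does
lex-smallest matching: {0-5, 1-13, 2-6, 4-11, 8-22, 9-3, 10-19}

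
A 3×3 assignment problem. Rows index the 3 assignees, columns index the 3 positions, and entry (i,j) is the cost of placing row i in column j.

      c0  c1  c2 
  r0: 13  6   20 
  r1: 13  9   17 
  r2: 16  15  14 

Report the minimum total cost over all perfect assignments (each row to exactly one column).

optimal assignment: row0→col1 (cost 6), row1→col0 (cost 13), row2→col2 (cost 14)
total = 6 + 13 + 14 = 33

Minimum assignment cost: 33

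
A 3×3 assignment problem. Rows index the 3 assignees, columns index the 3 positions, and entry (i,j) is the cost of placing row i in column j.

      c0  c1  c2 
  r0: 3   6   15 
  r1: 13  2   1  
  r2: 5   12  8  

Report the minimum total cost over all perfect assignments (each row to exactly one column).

Minimum assignment cost: 12

optimal assignment: row0→col1 (cost 6), row1→col2 (cost 1), row2→col0 (cost 5)
total = 6 + 1 + 5 = 12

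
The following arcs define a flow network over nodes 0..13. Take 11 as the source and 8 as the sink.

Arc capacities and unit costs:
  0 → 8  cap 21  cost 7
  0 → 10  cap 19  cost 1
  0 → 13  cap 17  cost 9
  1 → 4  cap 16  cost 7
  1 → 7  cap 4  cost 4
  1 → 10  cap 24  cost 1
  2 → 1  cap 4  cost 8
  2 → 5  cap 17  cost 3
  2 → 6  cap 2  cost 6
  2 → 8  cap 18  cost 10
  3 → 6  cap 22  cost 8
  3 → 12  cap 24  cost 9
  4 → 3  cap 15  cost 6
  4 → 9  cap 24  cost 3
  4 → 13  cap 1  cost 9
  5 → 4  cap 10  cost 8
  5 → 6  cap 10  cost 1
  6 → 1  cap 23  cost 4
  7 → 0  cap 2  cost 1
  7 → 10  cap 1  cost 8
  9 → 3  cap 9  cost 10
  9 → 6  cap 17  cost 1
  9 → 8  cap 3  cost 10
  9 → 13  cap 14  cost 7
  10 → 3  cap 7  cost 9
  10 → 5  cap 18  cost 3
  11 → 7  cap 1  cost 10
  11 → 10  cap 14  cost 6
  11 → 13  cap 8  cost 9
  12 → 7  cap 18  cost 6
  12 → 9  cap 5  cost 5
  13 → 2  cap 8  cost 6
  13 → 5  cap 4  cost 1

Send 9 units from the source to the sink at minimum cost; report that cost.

shortest-cost path #1: 11→7→0→8 push 1 @ unit cost 18 (adds 18)
shortest-cost path #2: 11→13→2→8 push 8 @ unit cost 25 (adds 200)
total cost = 218

Minimum cost for 9 units: 218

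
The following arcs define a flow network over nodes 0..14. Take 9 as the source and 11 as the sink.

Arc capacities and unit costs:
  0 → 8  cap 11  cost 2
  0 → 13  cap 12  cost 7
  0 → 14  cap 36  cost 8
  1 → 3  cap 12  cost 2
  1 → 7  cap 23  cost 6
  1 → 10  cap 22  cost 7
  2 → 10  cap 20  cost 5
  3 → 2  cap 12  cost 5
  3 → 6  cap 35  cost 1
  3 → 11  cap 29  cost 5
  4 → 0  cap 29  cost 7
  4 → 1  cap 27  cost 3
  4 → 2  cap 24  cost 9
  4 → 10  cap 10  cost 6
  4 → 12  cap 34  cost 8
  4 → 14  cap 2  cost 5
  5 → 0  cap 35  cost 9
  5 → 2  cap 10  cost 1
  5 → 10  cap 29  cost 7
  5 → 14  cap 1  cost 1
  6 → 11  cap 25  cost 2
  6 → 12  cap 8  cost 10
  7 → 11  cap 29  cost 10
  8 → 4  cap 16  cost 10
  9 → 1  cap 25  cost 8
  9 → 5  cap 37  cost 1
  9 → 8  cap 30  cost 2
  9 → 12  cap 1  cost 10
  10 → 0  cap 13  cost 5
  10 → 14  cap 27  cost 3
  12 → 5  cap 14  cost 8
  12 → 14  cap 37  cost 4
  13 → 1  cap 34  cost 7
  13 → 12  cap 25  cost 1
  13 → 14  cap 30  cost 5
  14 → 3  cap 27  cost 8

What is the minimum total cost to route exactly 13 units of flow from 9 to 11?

Minimum cost for 13 units: 169

shortest-cost path #1: 9→1→3→6→11 push 12 @ unit cost 13 (adds 156)
shortest-cost path #2: 9→5→14→3→6→11 push 1 @ unit cost 13 (adds 13)
total cost = 169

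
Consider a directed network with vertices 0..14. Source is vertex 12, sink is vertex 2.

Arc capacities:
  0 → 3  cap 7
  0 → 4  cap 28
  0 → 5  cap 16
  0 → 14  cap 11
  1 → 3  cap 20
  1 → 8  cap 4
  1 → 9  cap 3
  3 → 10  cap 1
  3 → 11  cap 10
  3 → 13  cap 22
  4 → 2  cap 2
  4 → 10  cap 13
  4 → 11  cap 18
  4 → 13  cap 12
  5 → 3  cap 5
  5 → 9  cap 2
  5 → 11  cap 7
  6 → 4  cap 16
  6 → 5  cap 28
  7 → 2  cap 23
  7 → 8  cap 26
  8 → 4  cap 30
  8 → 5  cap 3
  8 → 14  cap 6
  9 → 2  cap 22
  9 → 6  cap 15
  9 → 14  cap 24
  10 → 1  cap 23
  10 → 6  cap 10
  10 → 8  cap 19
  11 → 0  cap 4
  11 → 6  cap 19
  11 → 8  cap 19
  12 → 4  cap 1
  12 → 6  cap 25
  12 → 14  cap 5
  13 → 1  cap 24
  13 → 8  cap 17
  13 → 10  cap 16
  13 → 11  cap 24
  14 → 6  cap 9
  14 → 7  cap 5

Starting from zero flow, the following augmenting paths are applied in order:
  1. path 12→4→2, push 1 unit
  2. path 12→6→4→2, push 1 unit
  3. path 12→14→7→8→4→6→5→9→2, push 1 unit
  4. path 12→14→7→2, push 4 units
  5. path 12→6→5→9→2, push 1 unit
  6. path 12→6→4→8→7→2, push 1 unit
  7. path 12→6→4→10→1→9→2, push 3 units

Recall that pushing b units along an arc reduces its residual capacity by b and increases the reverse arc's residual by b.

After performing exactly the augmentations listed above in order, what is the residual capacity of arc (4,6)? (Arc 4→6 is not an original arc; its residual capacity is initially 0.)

Residual capacity of (4,6): 4

after path 1 (12→4→2, push 1): res(4,6)=0
after path 2 (12→6→4→2, push 1): res(4,6)=1
after path 3 (12→14→7→8→4→6→5→9→2, push 1): res(4,6)=0
after path 4 (12→14→7→2, push 4): res(4,6)=0
after path 5 (12→6→5→9→2, push 1): res(4,6)=0
after path 6 (12→6→4→8→7→2, push 1): res(4,6)=1
after path 7 (12→6→4→10→1→9→2, push 3): res(4,6)=4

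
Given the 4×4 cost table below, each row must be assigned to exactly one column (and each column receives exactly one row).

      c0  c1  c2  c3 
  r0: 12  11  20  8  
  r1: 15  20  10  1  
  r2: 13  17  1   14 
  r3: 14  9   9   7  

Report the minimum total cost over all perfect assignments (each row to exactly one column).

optimal assignment: row0→col0 (cost 12), row1→col3 (cost 1), row2→col2 (cost 1), row3→col1 (cost 9)
total = 12 + 1 + 1 + 9 = 23

Minimum assignment cost: 23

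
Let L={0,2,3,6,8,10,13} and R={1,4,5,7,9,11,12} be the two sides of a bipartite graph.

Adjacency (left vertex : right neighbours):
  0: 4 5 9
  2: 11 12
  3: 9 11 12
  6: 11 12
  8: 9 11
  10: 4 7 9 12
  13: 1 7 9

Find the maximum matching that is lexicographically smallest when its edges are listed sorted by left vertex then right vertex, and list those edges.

Lex-smallest maximum matching: {(0,4), (2,11), (3,9), (6,12), (10,7), (13,1)}

|M| = 6 (so the lex-smallest maximum matching has 6 edges)
process left vertices in ascending order; for each, take the smallest-labelled available neighbour that still permits 6 edges overall, or leave it unmatched if none does
lex-smallest matching: {0-4, 2-11, 3-9, 6-12, 10-7, 13-1}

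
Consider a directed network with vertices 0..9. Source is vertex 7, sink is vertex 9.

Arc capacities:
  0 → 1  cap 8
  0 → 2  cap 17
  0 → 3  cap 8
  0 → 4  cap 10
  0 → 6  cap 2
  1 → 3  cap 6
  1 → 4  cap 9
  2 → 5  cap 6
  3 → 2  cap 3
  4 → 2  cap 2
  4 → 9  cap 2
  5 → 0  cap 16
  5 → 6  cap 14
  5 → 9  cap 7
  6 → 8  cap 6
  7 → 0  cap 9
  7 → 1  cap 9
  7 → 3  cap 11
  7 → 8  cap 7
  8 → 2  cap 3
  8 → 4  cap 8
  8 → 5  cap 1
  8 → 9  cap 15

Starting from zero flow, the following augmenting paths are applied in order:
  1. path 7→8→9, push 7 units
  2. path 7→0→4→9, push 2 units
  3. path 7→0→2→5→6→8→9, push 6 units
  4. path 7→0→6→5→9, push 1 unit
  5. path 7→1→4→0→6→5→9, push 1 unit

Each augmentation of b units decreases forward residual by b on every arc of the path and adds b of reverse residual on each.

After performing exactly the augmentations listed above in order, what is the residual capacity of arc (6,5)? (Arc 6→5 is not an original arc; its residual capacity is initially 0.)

after path 1 (7→8→9, push 7): res(6,5)=0
after path 2 (7→0→4→9, push 2): res(6,5)=0
after path 3 (7→0→2→5→6→8→9, push 6): res(6,5)=6
after path 4 (7→0→6→5→9, push 1): res(6,5)=5
after path 5 (7→1→4→0→6→5→9, push 1): res(6,5)=4

Residual capacity of (6,5): 4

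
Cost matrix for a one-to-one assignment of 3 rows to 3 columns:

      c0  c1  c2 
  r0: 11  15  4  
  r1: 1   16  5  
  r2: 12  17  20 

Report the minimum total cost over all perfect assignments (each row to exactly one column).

optimal assignment: row0→col2 (cost 4), row1→col0 (cost 1), row2→col1 (cost 17)
total = 4 + 1 + 17 = 22

Minimum assignment cost: 22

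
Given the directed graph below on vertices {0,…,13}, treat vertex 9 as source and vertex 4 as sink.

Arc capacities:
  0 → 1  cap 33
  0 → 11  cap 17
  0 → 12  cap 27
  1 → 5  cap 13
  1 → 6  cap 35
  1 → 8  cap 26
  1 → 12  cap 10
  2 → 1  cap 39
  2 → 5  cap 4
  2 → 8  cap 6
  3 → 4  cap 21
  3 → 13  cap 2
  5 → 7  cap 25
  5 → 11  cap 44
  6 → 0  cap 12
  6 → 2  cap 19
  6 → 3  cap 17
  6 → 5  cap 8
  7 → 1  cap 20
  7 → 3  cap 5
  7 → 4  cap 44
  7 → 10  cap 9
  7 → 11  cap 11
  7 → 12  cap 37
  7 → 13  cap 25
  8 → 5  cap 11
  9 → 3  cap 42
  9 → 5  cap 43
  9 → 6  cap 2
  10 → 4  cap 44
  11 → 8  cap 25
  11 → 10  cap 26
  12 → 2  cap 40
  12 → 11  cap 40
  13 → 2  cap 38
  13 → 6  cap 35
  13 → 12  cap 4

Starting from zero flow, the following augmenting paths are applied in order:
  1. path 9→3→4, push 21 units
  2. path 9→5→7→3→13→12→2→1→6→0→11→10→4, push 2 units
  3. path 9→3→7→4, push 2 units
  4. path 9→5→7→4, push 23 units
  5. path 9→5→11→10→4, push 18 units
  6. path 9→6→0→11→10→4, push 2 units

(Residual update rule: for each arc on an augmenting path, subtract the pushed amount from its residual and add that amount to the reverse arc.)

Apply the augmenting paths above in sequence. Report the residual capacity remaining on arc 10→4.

Residual capacity of (10,4): 22

after path 1 (9→3→4, push 21): res(10,4)=44
after path 2 (9→5→7→3→13→12→2→1→6→0→11→10→4, push 2): res(10,4)=42
after path 3 (9→3→7→4, push 2): res(10,4)=42
after path 4 (9→5→7→4, push 23): res(10,4)=42
after path 5 (9→5→11→10→4, push 18): res(10,4)=24
after path 6 (9→6→0→11→10→4, push 2): res(10,4)=22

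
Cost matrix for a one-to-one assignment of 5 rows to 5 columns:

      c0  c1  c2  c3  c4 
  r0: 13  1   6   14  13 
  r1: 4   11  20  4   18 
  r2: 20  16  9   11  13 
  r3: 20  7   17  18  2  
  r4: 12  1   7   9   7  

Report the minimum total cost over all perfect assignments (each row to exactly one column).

optimal assignment: row0→col2 (cost 6), row1→col0 (cost 4), row2→col3 (cost 11), row3→col4 (cost 2), row4→col1 (cost 1)
total = 6 + 4 + 11 + 2 + 1 = 24

Minimum assignment cost: 24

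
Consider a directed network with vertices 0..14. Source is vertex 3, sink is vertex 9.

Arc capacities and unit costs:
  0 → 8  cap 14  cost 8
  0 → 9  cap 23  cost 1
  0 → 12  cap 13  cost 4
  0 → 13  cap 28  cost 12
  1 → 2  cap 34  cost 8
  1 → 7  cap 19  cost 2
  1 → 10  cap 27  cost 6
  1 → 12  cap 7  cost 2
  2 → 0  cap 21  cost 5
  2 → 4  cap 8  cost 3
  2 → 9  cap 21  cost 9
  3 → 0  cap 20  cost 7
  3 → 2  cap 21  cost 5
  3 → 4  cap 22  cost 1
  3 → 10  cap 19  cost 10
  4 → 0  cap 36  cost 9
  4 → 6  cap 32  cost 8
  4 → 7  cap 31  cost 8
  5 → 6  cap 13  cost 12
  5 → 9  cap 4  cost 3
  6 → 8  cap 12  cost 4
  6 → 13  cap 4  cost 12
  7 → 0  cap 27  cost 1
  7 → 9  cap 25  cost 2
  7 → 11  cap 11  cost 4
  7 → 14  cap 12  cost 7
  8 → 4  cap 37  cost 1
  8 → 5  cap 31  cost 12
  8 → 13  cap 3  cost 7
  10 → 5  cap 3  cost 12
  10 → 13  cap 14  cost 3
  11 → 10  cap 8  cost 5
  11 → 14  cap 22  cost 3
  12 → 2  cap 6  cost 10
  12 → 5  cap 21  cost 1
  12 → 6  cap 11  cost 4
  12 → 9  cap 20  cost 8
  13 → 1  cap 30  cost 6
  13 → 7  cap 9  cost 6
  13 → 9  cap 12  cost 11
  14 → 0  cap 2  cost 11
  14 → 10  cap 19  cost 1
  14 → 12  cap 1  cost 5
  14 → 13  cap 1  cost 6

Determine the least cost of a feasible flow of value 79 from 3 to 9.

shortest-cost path #1: 3→0→9 push 20 @ unit cost 8 (adds 160)
shortest-cost path #2: 3→4→7→9 push 22 @ unit cost 11 (adds 242)
shortest-cost path #3: 3→2→0→9 push 3 @ unit cost 11 (adds 33)
shortest-cost path #4: 3→2→9 push 18 @ unit cost 14 (adds 252)
shortest-cost path #5: 3→10→13→7→9 push 3 @ unit cost 21 (adds 63)
shortest-cost path #6: 3→10→13→9 push 11 @ unit cost 24 (adds 264)
shortest-cost path #7: 3→10→5→9 push 2 @ unit cost 25 (adds 50)
total cost = 1064

Minimum cost for 79 units: 1064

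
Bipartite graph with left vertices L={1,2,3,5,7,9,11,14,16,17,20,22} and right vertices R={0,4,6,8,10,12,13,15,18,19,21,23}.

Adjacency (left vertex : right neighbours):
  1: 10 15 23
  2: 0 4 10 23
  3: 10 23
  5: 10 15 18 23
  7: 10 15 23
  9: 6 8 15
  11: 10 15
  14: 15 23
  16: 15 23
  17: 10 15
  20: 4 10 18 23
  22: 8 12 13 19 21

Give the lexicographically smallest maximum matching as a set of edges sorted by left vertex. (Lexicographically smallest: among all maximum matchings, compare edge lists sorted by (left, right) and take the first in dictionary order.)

Lex-smallest maximum matching: {(1,10), (2,0), (3,23), (5,18), (7,15), (9,6), (20,4), (22,8)}

|M| = 8 (so the lex-smallest maximum matching has 8 edges)
process left vertices in ascending order; for each, take the smallest-labelled available neighbour that still permits 8 edges overall, or leave it unmatched if none does
lex-smallest matching: {1-10, 2-0, 3-23, 5-18, 7-15, 9-6, 20-4, 22-8}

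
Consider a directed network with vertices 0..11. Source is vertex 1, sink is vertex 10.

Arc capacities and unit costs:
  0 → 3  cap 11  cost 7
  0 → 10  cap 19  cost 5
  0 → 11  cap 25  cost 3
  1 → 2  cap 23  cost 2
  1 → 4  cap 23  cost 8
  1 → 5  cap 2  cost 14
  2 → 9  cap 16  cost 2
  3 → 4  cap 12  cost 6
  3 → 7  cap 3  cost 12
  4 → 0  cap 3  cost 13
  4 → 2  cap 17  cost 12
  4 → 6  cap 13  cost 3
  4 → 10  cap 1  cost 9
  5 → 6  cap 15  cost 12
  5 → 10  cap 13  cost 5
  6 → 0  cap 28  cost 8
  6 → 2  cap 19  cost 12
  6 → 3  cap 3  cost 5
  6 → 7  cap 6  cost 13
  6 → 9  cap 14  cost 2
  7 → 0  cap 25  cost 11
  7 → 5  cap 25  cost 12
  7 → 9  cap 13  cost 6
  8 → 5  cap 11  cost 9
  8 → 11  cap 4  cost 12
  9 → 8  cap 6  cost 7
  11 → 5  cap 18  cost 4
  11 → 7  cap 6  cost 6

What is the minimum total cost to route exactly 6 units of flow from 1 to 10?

Minimum cost for 6 units: 127

shortest-cost path #1: 1→4→10 push 1 @ unit cost 17 (adds 17)
shortest-cost path #2: 1→5→10 push 2 @ unit cost 19 (adds 38)
shortest-cost path #3: 1→4→6→0→10 push 3 @ unit cost 24 (adds 72)
total cost = 127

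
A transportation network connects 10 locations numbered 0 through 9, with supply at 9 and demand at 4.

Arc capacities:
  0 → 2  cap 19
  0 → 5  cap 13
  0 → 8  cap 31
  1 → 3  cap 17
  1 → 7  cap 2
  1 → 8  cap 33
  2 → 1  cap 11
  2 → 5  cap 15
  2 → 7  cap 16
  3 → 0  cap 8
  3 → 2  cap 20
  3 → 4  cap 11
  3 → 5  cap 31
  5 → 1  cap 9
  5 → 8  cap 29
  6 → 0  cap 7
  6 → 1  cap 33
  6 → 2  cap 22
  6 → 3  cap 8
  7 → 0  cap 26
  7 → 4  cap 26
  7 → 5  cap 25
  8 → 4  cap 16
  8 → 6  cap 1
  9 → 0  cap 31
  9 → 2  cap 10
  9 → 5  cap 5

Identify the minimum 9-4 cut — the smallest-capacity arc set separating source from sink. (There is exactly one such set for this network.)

augment #1: 9→0→8→4 push 16
augment #2: 9→2→7→4 push 10
augment #3: 9→0→2→7→4 push 6
augment #4: 9→5→1→3→4 push 5
augment #5: 9→0→2→1→3→4 push 6
augment #6: 9→0→2→1→7→4 push 2
max flow = 45; residual-reachable set from 9 gives S-side
cut edges (S→T): {(1,7), (2,7), (3,4), (8,4)} total cap 45

Min-cut arcs: {(1,7), (2,7), (3,4), (8,4)} (total capacity 45)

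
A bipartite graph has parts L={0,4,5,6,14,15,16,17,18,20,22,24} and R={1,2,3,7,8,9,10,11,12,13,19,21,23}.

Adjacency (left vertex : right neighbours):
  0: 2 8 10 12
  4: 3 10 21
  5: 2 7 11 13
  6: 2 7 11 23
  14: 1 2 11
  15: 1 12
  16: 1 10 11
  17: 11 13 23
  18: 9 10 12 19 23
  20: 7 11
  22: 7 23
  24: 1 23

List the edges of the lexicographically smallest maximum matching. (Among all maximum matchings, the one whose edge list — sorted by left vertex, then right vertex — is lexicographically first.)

|M| = 11 (so the lex-smallest maximum matching has 11 edges)
process left vertices in ascending order; for each, take the smallest-labelled available neighbour that still permits 11 edges overall, or leave it unmatched if none does
lex-smallest matching: {0-8, 4-3, 5-2, 6-7, 14-1, 15-12, 16-10, 17-13, 18-9, 20-11, 22-23}

Lex-smallest maximum matching: {(0,8), (4,3), (5,2), (6,7), (14,1), (15,12), (16,10), (17,13), (18,9), (20,11), (22,23)}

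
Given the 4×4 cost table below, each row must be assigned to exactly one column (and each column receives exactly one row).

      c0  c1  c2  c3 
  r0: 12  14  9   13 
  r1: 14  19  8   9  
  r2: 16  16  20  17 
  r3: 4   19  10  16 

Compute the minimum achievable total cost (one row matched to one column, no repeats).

Minimum assignment cost: 38

optimal assignment: row0→col2 (cost 9), row1→col3 (cost 9), row2→col1 (cost 16), row3→col0 (cost 4)
total = 9 + 9 + 16 + 4 = 38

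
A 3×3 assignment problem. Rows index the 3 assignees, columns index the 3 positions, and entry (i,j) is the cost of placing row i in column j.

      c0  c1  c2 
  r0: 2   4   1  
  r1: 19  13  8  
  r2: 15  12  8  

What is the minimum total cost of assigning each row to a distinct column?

optimal assignment: row0→col0 (cost 2), row1→col2 (cost 8), row2→col1 (cost 12)
total = 2 + 8 + 12 = 22

Minimum assignment cost: 22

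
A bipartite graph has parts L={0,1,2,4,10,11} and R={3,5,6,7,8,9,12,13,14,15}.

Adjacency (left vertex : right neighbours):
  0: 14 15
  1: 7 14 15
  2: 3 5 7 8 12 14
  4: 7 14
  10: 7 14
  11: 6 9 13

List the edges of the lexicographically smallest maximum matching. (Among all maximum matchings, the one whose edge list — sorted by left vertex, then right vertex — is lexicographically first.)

|M| = 5 (so the lex-smallest maximum matching has 5 edges)
process left vertices in ascending order; for each, take the smallest-labelled available neighbour that still permits 5 edges overall, or leave it unmatched if none does
lex-smallest matching: {0-14, 1-15, 2-3, 4-7, 11-6}

Lex-smallest maximum matching: {(0,14), (1,15), (2,3), (4,7), (11,6)}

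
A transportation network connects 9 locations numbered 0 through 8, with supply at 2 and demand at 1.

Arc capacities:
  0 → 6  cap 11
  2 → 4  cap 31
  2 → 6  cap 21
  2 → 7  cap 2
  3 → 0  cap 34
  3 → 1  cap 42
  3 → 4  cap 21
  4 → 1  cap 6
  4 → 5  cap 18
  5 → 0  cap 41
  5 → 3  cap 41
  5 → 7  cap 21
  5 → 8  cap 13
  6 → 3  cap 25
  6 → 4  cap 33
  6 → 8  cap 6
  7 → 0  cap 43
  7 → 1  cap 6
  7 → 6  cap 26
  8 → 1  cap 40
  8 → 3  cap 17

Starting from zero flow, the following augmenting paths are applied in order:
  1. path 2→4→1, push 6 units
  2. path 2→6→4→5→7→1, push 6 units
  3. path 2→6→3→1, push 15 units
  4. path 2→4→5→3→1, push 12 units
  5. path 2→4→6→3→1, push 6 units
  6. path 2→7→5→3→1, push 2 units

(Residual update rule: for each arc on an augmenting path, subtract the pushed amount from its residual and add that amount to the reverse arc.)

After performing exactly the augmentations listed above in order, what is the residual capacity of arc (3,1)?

after path 1 (2→4→1, push 6): res(3,1)=42
after path 2 (2→6→4→5→7→1, push 6): res(3,1)=42
after path 3 (2→6→3→1, push 15): res(3,1)=27
after path 4 (2→4→5→3→1, push 12): res(3,1)=15
after path 5 (2→4→6→3→1, push 6): res(3,1)=9
after path 6 (2→7→5→3→1, push 2): res(3,1)=7

Residual capacity of (3,1): 7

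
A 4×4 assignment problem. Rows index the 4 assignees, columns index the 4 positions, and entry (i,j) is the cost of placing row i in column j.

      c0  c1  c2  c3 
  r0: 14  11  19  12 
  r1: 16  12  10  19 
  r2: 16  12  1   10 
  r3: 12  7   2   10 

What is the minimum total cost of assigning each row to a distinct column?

optimal assignment: row0→col3 (cost 12), row1→col0 (cost 16), row2→col2 (cost 1), row3→col1 (cost 7)
total = 12 + 16 + 1 + 7 = 36

Minimum assignment cost: 36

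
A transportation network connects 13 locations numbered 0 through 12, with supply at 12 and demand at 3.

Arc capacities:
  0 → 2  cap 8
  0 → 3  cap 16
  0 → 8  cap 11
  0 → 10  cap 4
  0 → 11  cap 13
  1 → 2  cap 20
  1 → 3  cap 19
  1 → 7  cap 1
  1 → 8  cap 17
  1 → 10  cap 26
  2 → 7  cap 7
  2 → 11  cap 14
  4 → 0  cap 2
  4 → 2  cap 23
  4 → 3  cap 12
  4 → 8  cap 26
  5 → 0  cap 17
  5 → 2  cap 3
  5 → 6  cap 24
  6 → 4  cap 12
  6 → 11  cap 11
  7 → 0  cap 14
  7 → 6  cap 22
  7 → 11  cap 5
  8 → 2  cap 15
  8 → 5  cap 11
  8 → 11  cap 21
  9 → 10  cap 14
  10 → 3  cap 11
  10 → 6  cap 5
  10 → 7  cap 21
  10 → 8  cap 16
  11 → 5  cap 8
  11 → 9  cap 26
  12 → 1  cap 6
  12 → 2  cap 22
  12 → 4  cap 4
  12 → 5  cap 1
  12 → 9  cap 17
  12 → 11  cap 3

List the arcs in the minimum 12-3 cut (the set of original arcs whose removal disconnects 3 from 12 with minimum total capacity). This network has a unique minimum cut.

Min-cut arcs: {(2,7), (9,10), (11,5), (12,1), (12,4), (12,5)} (total capacity 40)

augment #1: 12→1→3 push 6
augment #2: 12→4→3 push 4
augment #3: 12→5→0→3 push 1
augment #4: 12→9→10→3 push 11
augment #5: 12→2→7→0→3 push 7
augment #6: 12→11→5→0→3 push 3
augment #7: 12→2→11→5→0→3 push 5
augment #8: 12→9→10→6→4→3 push 3
max flow = 40; residual-reachable set from 12 gives S-side
cut edges (S→T): {(2,7), (9,10), (11,5), (12,1), (12,4), (12,5)} total cap 40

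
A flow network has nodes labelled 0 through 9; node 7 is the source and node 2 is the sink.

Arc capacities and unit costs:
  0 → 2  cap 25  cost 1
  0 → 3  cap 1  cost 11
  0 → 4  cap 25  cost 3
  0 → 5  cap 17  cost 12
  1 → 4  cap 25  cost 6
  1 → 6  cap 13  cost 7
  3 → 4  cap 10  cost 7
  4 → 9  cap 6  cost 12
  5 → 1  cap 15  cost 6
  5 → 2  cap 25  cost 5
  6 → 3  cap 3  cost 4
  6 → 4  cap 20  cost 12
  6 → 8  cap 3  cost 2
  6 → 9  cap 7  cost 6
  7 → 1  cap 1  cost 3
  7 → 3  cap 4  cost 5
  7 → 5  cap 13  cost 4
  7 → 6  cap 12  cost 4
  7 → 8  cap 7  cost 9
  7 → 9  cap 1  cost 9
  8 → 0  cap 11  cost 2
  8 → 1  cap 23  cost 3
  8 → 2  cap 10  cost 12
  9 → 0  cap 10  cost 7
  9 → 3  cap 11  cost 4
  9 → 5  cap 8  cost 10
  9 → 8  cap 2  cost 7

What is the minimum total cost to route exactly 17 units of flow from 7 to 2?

Minimum cost for 17 units: 156

shortest-cost path #1: 7→5→2 push 13 @ unit cost 9 (adds 117)
shortest-cost path #2: 7→6→8→0→2 push 3 @ unit cost 9 (adds 27)
shortest-cost path #3: 7→8→0→2 push 1 @ unit cost 12 (adds 12)
total cost = 156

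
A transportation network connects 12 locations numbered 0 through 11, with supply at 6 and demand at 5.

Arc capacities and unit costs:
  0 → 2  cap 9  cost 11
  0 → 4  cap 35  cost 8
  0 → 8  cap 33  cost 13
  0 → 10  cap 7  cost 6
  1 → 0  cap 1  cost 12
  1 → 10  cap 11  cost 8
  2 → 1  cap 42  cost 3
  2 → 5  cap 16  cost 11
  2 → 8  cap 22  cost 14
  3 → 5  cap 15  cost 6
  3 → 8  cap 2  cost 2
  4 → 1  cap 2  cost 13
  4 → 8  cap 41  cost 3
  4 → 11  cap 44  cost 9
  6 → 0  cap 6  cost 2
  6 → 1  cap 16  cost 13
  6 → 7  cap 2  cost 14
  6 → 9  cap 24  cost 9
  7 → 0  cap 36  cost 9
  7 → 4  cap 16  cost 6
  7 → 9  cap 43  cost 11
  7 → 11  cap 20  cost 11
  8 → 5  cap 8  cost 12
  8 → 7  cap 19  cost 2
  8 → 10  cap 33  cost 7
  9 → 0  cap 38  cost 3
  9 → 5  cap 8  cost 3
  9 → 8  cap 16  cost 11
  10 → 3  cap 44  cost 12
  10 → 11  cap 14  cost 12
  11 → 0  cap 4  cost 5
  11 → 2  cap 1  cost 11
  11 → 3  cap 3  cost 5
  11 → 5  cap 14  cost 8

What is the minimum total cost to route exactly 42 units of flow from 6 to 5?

shortest-cost path #1: 6→9→5 push 8 @ unit cost 12 (adds 96)
shortest-cost path #2: 6→0→2→5 push 6 @ unit cost 24 (adds 144)
shortest-cost path #3: 6→9→8→5 push 8 @ unit cost 32 (adds 256)
shortest-cost path #4: 6→7→11→5 push 2 @ unit cost 33 (adds 66)
shortest-cost path #5: 6→9→0→2→5 push 3 @ unit cost 34 (adds 102)
shortest-cost path #6: 6→9→0→10→3→5 push 5 @ unit cost 36 (adds 180)
shortest-cost path #7: 6→1→10→3→5 push 10 @ unit cost 39 (adds 390)
total cost = 1234

Minimum cost for 42 units: 1234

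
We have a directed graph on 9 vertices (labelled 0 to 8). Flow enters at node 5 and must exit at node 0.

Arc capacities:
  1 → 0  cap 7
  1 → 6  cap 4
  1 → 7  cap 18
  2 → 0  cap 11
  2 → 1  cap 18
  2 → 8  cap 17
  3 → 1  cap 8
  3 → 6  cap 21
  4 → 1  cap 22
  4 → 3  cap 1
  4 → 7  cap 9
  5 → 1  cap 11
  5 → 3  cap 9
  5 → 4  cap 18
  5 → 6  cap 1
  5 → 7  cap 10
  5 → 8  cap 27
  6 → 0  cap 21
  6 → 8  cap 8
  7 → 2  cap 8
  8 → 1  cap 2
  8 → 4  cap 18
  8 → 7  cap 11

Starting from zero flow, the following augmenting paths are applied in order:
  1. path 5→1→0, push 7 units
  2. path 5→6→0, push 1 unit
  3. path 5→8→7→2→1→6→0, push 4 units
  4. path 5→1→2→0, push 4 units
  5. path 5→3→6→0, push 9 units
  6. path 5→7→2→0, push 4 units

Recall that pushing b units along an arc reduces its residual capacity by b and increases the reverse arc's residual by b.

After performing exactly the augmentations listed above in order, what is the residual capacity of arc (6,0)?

after path 1 (5→1→0, push 7): res(6,0)=21
after path 2 (5→6→0, push 1): res(6,0)=20
after path 3 (5→8→7→2→1→6→0, push 4): res(6,0)=16
after path 4 (5→1→2→0, push 4): res(6,0)=16
after path 5 (5→3→6→0, push 9): res(6,0)=7
after path 6 (5→7→2→0, push 4): res(6,0)=7

Residual capacity of (6,0): 7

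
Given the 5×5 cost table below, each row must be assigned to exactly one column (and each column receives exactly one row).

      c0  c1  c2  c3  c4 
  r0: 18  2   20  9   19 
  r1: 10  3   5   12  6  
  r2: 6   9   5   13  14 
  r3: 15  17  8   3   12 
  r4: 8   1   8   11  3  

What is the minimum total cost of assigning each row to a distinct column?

optimal assignment: row0→col1 (cost 2), row1→col2 (cost 5), row2→col0 (cost 6), row3→col3 (cost 3), row4→col4 (cost 3)
total = 2 + 5 + 6 + 3 + 3 = 19

Minimum assignment cost: 19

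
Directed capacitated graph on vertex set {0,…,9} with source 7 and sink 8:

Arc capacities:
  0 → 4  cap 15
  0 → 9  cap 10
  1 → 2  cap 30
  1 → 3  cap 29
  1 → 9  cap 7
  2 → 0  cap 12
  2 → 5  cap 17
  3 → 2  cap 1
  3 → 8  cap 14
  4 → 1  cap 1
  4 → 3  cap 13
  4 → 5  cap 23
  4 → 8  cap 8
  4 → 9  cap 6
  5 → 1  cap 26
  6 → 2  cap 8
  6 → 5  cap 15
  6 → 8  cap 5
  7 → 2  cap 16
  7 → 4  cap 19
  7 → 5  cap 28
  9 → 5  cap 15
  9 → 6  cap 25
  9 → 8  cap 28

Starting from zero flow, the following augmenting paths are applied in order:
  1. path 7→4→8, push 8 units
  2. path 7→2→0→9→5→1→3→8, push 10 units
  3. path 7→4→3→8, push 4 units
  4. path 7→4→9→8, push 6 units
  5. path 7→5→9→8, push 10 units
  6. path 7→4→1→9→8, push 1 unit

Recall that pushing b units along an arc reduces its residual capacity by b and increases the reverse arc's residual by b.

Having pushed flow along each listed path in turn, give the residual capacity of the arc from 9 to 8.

Residual capacity of (9,8): 11

after path 1 (7→4→8, push 8): res(9,8)=28
after path 2 (7→2→0→9→5→1→3→8, push 10): res(9,8)=28
after path 3 (7→4→3→8, push 4): res(9,8)=28
after path 4 (7→4→9→8, push 6): res(9,8)=22
after path 5 (7→5→9→8, push 10): res(9,8)=12
after path 6 (7→4→1→9→8, push 1): res(9,8)=11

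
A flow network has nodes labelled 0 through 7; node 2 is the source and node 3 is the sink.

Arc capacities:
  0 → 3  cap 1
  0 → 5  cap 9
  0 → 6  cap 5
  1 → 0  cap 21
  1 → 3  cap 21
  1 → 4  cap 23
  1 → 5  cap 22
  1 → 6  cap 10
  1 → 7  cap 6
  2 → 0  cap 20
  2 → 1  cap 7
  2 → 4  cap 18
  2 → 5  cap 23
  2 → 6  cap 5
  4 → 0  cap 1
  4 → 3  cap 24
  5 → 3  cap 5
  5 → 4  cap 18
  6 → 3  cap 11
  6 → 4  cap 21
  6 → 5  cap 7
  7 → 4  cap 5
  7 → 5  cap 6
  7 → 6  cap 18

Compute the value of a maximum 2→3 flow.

Maximum flow value: 47

augment #1: 2→0→3 bottleneck 1, total now 1
augment #2: 2→1→3 bottleneck 7, total now 8
augment #3: 2→4→3 bottleneck 18, total now 26
augment #4: 2→5→3 bottleneck 5, total now 31
augment #5: 2→6→3 bottleneck 5, total now 36
augment #6: 2→0→6→3 bottleneck 5, total now 41
augment #7: 2→5→4→3 bottleneck 6, total now 47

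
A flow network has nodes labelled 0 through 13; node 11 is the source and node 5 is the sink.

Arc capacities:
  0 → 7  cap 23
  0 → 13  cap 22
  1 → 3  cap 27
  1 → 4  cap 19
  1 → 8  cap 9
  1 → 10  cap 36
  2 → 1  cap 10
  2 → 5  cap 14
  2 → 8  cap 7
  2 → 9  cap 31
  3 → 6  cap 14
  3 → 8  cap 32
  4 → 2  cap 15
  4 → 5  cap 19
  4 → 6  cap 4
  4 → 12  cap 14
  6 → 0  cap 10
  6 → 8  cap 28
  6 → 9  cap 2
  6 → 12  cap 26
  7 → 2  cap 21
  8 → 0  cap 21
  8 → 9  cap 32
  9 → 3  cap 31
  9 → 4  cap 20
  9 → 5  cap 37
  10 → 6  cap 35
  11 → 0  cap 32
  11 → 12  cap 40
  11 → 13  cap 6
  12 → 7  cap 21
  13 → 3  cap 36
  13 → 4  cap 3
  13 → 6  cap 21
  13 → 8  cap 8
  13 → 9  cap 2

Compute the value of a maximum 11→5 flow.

augment #1: 11→13→4→5 bottleneck 3, total now 3
augment #2: 11→13→9→5 bottleneck 2, total now 5
augment #3: 11→0→7→2→5 bottleneck 14, total now 19
augment #4: 11→13→6→9→5 bottleneck 1, total now 20
augment #5: 11→0→7→2→9→5 bottleneck 7, total now 27
augment #6: 11→0→13→6→9→5 bottleneck 1, total now 28
augment #7: 11→0→13→8→9→5 bottleneck 8, total now 36
augment #8: 11→0→13→3→8→9→5 bottleneck 2, total now 38
augment #9: 11→12→7→0→13→3→8→9→5 bottleneck 11, total now 49

Maximum flow value: 49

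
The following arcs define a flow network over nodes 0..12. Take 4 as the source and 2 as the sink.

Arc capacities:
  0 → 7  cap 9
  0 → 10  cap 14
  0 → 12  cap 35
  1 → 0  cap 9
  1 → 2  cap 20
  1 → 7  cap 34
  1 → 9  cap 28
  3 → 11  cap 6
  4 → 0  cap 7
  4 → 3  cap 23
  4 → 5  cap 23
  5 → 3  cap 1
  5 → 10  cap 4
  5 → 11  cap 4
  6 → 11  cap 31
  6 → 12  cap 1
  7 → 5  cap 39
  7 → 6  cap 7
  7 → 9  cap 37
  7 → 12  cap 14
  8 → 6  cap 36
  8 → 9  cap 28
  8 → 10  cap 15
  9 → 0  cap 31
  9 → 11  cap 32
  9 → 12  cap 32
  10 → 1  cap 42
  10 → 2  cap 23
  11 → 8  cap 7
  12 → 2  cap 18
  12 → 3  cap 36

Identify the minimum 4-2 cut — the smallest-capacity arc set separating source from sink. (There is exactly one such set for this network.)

Min-cut arcs: {(4,0), (5,10), (11,8)} (total capacity 18)

augment #1: 4→0→10→2 push 7
augment #2: 4→5→10→2 push 4
augment #3: 4→3→11→8→10→2 push 6
augment #4: 4→5→11→8→10→2 push 1
max flow = 18; residual-reachable set from 4 gives S-side
cut edges (S→T): {(4,0), (5,10), (11,8)} total cap 18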